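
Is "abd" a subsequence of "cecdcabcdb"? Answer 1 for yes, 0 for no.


Check if "abd" is a subsequence of "cecdcabcdb"
Greedy scan:
  Position 0 ('c'): no match needed
  Position 1 ('e'): no match needed
  Position 2 ('c'): no match needed
  Position 3 ('d'): no match needed
  Position 4 ('c'): no match needed
  Position 5 ('a'): matches sub[0] = 'a'
  Position 6 ('b'): matches sub[1] = 'b'
  Position 7 ('c'): no match needed
  Position 8 ('d'): matches sub[2] = 'd'
  Position 9 ('b'): no match needed
All 3 characters matched => is a subsequence

1


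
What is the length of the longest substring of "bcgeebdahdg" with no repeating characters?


Input: "bcgeebdahdg"
Sliding window (track last position of each char):
  Position 0 ('b'): window [0,0] length 1 -- new best
  Position 1 ('c'): window [0,1] length 2 -- new best
  Position 2 ('g'): window [0,2] length 3 -- new best
  Position 3 ('e'): window [0,3] length 4 -- new best
  Position 4 ('e'): repeat (last at 3), move window start to 4
  Position 4 ('e'): window [4,4] length 1
  Position 5 ('b'): window [4,5] length 2
  Position 6 ('d'): window [4,6] length 3
  Position 7 ('a'): window [4,7] length 4
  Position 8 ('h'): window [4,8] length 5 -- new best
  Position 9 ('d'): repeat (last at 6), move window start to 7
  Position 9 ('d'): window [7,9] length 3
  Position 10 ('g'): window [7,10] length 4
Longest substring with no repeats: "ebdah" with length 5

5


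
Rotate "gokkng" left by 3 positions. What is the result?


Input: "gokkng", rotate left by 3
First 3 characters: "gok"
Remaining characters: "kng"
Concatenate remaining + first: "kng" + "gok" = "knggok"

knggok


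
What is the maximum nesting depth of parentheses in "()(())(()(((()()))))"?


Input: "()(())(()(((()()))))"
Tracking depth:
  Position 0 '(': depth becomes 1
  Position 1 ')': depth becomes 0
  Position 2 '(': depth becomes 1
  Position 3 '(': depth becomes 2
  Position 4 ')': depth becomes 1
  Position 5 ')': depth becomes 0
  Position 6 '(': depth becomes 1
  Position 7 '(': depth becomes 2
  Position 8 ')': depth becomes 1
  Position 9 '(': depth becomes 2
  Position 10 '(': depth becomes 3
  Position 11 '(': depth becomes 4
  Position 12 '(': depth becomes 5
  Position 13 ')': depth becomes 4
  Position 14 '(': depth becomes 5
  Position 15 ')': depth becomes 4
  Position 16 ')': depth becomes 3
  Position 17 ')': depth becomes 2
  Position 18 ')': depth becomes 1
  Position 19 ')': depth becomes 0
Maximum depth reached: 5

5


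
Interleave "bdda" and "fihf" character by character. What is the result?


Interleaving "bdda" and "fihf":
  Position 0: 'b' from first, 'f' from second => "bf"
  Position 1: 'd' from first, 'i' from second => "di"
  Position 2: 'd' from first, 'h' from second => "dh"
  Position 3: 'a' from first, 'f' from second => "af"
Result: bfdidhaf

bfdidhaf


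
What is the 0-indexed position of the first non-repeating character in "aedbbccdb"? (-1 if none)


Input: aedbbccdb
Character frequencies:
  'a': 1
  'b': 3
  'c': 2
  'd': 2
  'e': 1
Scanning left to right for freq == 1:
  Position 0 ('a'): unique! => answer = 0

0


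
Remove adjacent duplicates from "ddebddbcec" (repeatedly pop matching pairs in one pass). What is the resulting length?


Input: ddebddbcec
Stack-based adjacent duplicate removal:
  Read 'd': push. Stack: d
  Read 'd': matches stack top 'd' => pop. Stack: (empty)
  Read 'e': push. Stack: e
  Read 'b': push. Stack: eb
  Read 'd': push. Stack: ebd
  Read 'd': matches stack top 'd' => pop. Stack: eb
  Read 'b': matches stack top 'b' => pop. Stack: e
  Read 'c': push. Stack: ec
  Read 'e': push. Stack: ece
  Read 'c': push. Stack: ecec
Final stack: "ecec" (length 4)

4


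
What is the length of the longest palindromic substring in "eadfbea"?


Input: "eadfbea"
Checking substrings for palindromes:
  No multi-char palindromic substrings found
Longest palindromic substring: "e" with length 1

1


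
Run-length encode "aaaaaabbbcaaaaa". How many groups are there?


Input: aaaaaabbbcaaaaa
Scanning for consecutive runs:
  Group 1: 'a' x 6 (positions 0-5)
  Group 2: 'b' x 3 (positions 6-8)
  Group 3: 'c' x 1 (positions 9-9)
  Group 4: 'a' x 5 (positions 10-14)
Total groups: 4

4


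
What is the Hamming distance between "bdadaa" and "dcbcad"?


Comparing "bdadaa" and "dcbcad" position by position:
  Position 0: 'b' vs 'd' => differ
  Position 1: 'd' vs 'c' => differ
  Position 2: 'a' vs 'b' => differ
  Position 3: 'd' vs 'c' => differ
  Position 4: 'a' vs 'a' => same
  Position 5: 'a' vs 'd' => differ
Total differences (Hamming distance): 5

5


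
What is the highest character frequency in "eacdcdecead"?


Input: eacdcdecead
Character counts:
  'a': 2
  'c': 3
  'd': 3
  'e': 3
Maximum frequency: 3

3


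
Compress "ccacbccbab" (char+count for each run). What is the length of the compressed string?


Input: ccacbccbab
Runs:
  'c' x 2 => "c2"
  'a' x 1 => "a1"
  'c' x 1 => "c1"
  'b' x 1 => "b1"
  'c' x 2 => "c2"
  'b' x 1 => "b1"
  'a' x 1 => "a1"
  'b' x 1 => "b1"
Compressed: "c2a1c1b1c2b1a1b1"
Compressed length: 16

16


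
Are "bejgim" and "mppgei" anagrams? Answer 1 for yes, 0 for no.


Strings: "bejgim", "mppgei"
Sorted first:  begijm
Sorted second: egimpp
Differ at position 0: 'b' vs 'e' => not anagrams

0


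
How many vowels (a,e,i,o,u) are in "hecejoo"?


Input: hecejoo
Checking each character:
  'h' at position 0: consonant
  'e' at position 1: vowel (running total: 1)
  'c' at position 2: consonant
  'e' at position 3: vowel (running total: 2)
  'j' at position 4: consonant
  'o' at position 5: vowel (running total: 3)
  'o' at position 6: vowel (running total: 4)
Total vowels: 4

4


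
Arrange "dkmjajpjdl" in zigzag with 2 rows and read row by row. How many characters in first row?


Zigzag "dkmjajpjdl" into 2 rows:
Placing characters:
  'd' => row 0
  'k' => row 1
  'm' => row 0
  'j' => row 1
  'a' => row 0
  'j' => row 1
  'p' => row 0
  'j' => row 1
  'd' => row 0
  'l' => row 1
Rows:
  Row 0: "dmapd"
  Row 1: "kjjjl"
First row length: 5

5


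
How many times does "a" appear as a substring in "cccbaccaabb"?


Searching for "a" in "cccbaccaabb"
Scanning each position:
  Position 0: "c" => no
  Position 1: "c" => no
  Position 2: "c" => no
  Position 3: "b" => no
  Position 4: "a" => MATCH
  Position 5: "c" => no
  Position 6: "c" => no
  Position 7: "a" => MATCH
  Position 8: "a" => MATCH
  Position 9: "b" => no
  Position 10: "b" => no
Total occurrences: 3

3


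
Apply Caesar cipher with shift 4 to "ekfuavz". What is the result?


Caesar cipher: shift "ekfuavz" by 4
  'e' (pos 4) + 4 = pos 8 = 'i'
  'k' (pos 10) + 4 = pos 14 = 'o'
  'f' (pos 5) + 4 = pos 9 = 'j'
  'u' (pos 20) + 4 = pos 24 = 'y'
  'a' (pos 0) + 4 = pos 4 = 'e'
  'v' (pos 21) + 4 = pos 25 = 'z'
  'z' (pos 25) + 4 = pos 3 = 'd'
Result: iojyezd

iojyezd


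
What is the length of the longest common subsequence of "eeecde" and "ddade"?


LCS of "eeecde" and "ddade"
DP table:
           d    d    a    d    e
      0    0    0    0    0    0
  e   0    0    0    0    0    1
  e   0    0    0    0    0    1
  e   0    0    0    0    0    1
  c   0    0    0    0    0    1
  d   0    1    1    1    1    1
  e   0    1    1    1    1    2
LCS length = dp[6][5] = 2

2


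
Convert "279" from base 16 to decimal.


Input: "279" in base 16
Positional expansion:
  Digit '2' (value 2) x 16^2 = 512
  Digit '7' (value 7) x 16^1 = 112
  Digit '9' (value 9) x 16^0 = 9
Sum = 633

633


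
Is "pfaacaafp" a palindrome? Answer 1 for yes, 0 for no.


Input: pfaacaafp
Reversed: pfaacaafp
  Compare pos 0 ('p') with pos 8 ('p'): match
  Compare pos 1 ('f') with pos 7 ('f'): match
  Compare pos 2 ('a') with pos 6 ('a'): match
  Compare pos 3 ('a') with pos 5 ('a'): match
Result: palindrome

1


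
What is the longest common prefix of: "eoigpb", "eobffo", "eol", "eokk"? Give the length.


Words: eoigpb, eobffo, eol, eokk
  Position 0: all 'e' => match
  Position 1: all 'o' => match
  Position 2: ('i', 'b', 'l', 'k') => mismatch, stop
LCP = "eo" (length 2)

2


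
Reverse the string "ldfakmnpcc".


Input: ldfakmnpcc
Reading characters right to left:
  Position 9: 'c'
  Position 8: 'c'
  Position 7: 'p'
  Position 6: 'n'
  Position 5: 'm'
  Position 4: 'k'
  Position 3: 'a'
  Position 2: 'f'
  Position 1: 'd'
  Position 0: 'l'
Reversed: ccpnmkafdl

ccpnmkafdl


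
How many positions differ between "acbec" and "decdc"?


Comparing "acbec" and "decdc" position by position:
  Position 0: 'a' vs 'd' => DIFFER
  Position 1: 'c' vs 'e' => DIFFER
  Position 2: 'b' vs 'c' => DIFFER
  Position 3: 'e' vs 'd' => DIFFER
  Position 4: 'c' vs 'c' => same
Positions that differ: 4

4


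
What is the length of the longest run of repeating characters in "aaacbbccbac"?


Input: "aaacbbccbac"
Scanning for longest run:
  Position 1 ('a'): continues run of 'a', length=2
  Position 2 ('a'): continues run of 'a', length=3
  Position 3 ('c'): new char, reset run to 1
  Position 4 ('b'): new char, reset run to 1
  Position 5 ('b'): continues run of 'b', length=2
  Position 6 ('c'): new char, reset run to 1
  Position 7 ('c'): continues run of 'c', length=2
  Position 8 ('b'): new char, reset run to 1
  Position 9 ('a'): new char, reset run to 1
  Position 10 ('c'): new char, reset run to 1
Longest run: 'a' with length 3

3


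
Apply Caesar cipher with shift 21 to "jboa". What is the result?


Caesar cipher: shift "jboa" by 21
  'j' (pos 9) + 21 = pos 4 = 'e'
  'b' (pos 1) + 21 = pos 22 = 'w'
  'o' (pos 14) + 21 = pos 9 = 'j'
  'a' (pos 0) + 21 = pos 21 = 'v'
Result: ewjv

ewjv


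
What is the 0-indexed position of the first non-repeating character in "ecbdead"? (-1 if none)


Input: ecbdead
Character frequencies:
  'a': 1
  'b': 1
  'c': 1
  'd': 2
  'e': 2
Scanning left to right for freq == 1:
  Position 0 ('e'): freq=2, skip
  Position 1 ('c'): unique! => answer = 1

1


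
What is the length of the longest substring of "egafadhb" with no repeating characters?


Input: "egafadhb"
Sliding window (track last position of each char):
  Position 0 ('e'): window [0,0] length 1 -- new best
  Position 1 ('g'): window [0,1] length 2 -- new best
  Position 2 ('a'): window [0,2] length 3 -- new best
  Position 3 ('f'): window [0,3] length 4 -- new best
  Position 4 ('a'): repeat (last at 2), move window start to 3
  Position 4 ('a'): window [3,4] length 2
  Position 5 ('d'): window [3,5] length 3
  Position 6 ('h'): window [3,6] length 4
  Position 7 ('b'): window [3,7] length 5 -- new best
Longest substring with no repeats: "fadhb" with length 5

5


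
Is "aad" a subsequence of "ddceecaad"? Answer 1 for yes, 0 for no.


Check if "aad" is a subsequence of "ddceecaad"
Greedy scan:
  Position 0 ('d'): no match needed
  Position 1 ('d'): no match needed
  Position 2 ('c'): no match needed
  Position 3 ('e'): no match needed
  Position 4 ('e'): no match needed
  Position 5 ('c'): no match needed
  Position 6 ('a'): matches sub[0] = 'a'
  Position 7 ('a'): matches sub[1] = 'a'
  Position 8 ('d'): matches sub[2] = 'd'
All 3 characters matched => is a subsequence

1


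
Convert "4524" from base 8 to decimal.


Input: "4524" in base 8
Positional expansion:
  Digit '4' (value 4) x 8^3 = 2048
  Digit '5' (value 5) x 8^2 = 320
  Digit '2' (value 2) x 8^1 = 16
  Digit '4' (value 4) x 8^0 = 4
Sum = 2388

2388


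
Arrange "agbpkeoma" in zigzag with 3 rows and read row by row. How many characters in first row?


Zigzag "agbpkeoma" into 3 rows:
Placing characters:
  'a' => row 0
  'g' => row 1
  'b' => row 2
  'p' => row 1
  'k' => row 0
  'e' => row 1
  'o' => row 2
  'm' => row 1
  'a' => row 0
Rows:
  Row 0: "aka"
  Row 1: "gpem"
  Row 2: "bo"
First row length: 3

3


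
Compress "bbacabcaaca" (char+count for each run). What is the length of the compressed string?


Input: bbacabcaaca
Runs:
  'b' x 2 => "b2"
  'a' x 1 => "a1"
  'c' x 1 => "c1"
  'a' x 1 => "a1"
  'b' x 1 => "b1"
  'c' x 1 => "c1"
  'a' x 2 => "a2"
  'c' x 1 => "c1"
  'a' x 1 => "a1"
Compressed: "b2a1c1a1b1c1a2c1a1"
Compressed length: 18

18


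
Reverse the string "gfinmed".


Input: gfinmed
Reading characters right to left:
  Position 6: 'd'
  Position 5: 'e'
  Position 4: 'm'
  Position 3: 'n'
  Position 2: 'i'
  Position 1: 'f'
  Position 0: 'g'
Reversed: demnifg

demnifg


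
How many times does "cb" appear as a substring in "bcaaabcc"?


Searching for "cb" in "bcaaabcc"
Scanning each position:
  Position 0: "bc" => no
  Position 1: "ca" => no
  Position 2: "aa" => no
  Position 3: "aa" => no
  Position 4: "ab" => no
  Position 5: "bc" => no
  Position 6: "cc" => no
Total occurrences: 0

0


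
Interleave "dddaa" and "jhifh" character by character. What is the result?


Interleaving "dddaa" and "jhifh":
  Position 0: 'd' from first, 'j' from second => "dj"
  Position 1: 'd' from first, 'h' from second => "dh"
  Position 2: 'd' from first, 'i' from second => "di"
  Position 3: 'a' from first, 'f' from second => "af"
  Position 4: 'a' from first, 'h' from second => "ah"
Result: djdhdiafah

djdhdiafah


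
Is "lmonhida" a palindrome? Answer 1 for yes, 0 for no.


Input: lmonhida
Reversed: adihnoml
  Compare pos 0 ('l') with pos 7 ('a'): MISMATCH
  Compare pos 1 ('m') with pos 6 ('d'): MISMATCH
  Compare pos 2 ('o') with pos 5 ('i'): MISMATCH
  Compare pos 3 ('n') with pos 4 ('h'): MISMATCH
Result: not a palindrome

0


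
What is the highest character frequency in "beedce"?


Input: beedce
Character counts:
  'b': 1
  'c': 1
  'd': 1
  'e': 3
Maximum frequency: 3

3


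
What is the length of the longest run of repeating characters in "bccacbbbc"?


Input: "bccacbbbc"
Scanning for longest run:
  Position 1 ('c'): new char, reset run to 1
  Position 2 ('c'): continues run of 'c', length=2
  Position 3 ('a'): new char, reset run to 1
  Position 4 ('c'): new char, reset run to 1
  Position 5 ('b'): new char, reset run to 1
  Position 6 ('b'): continues run of 'b', length=2
  Position 7 ('b'): continues run of 'b', length=3
  Position 8 ('c'): new char, reset run to 1
Longest run: 'b' with length 3

3


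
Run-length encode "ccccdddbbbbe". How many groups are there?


Input: ccccdddbbbbe
Scanning for consecutive runs:
  Group 1: 'c' x 4 (positions 0-3)
  Group 2: 'd' x 3 (positions 4-6)
  Group 3: 'b' x 4 (positions 7-10)
  Group 4: 'e' x 1 (positions 11-11)
Total groups: 4

4


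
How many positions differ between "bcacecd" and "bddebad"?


Comparing "bcacecd" and "bddebad" position by position:
  Position 0: 'b' vs 'b' => same
  Position 1: 'c' vs 'd' => DIFFER
  Position 2: 'a' vs 'd' => DIFFER
  Position 3: 'c' vs 'e' => DIFFER
  Position 4: 'e' vs 'b' => DIFFER
  Position 5: 'c' vs 'a' => DIFFER
  Position 6: 'd' vs 'd' => same
Positions that differ: 5

5


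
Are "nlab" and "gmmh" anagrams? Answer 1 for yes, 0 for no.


Strings: "nlab", "gmmh"
Sorted first:  abln
Sorted second: ghmm
Differ at position 0: 'a' vs 'g' => not anagrams

0


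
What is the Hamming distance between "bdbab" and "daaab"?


Comparing "bdbab" and "daaab" position by position:
  Position 0: 'b' vs 'd' => differ
  Position 1: 'd' vs 'a' => differ
  Position 2: 'b' vs 'a' => differ
  Position 3: 'a' vs 'a' => same
  Position 4: 'b' vs 'b' => same
Total differences (Hamming distance): 3

3


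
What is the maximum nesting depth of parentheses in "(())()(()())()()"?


Input: "(())()(()())()()"
Tracking depth:
  Position 0 '(': depth becomes 1
  Position 1 '(': depth becomes 2
  Position 2 ')': depth becomes 1
  Position 3 ')': depth becomes 0
  Position 4 '(': depth becomes 1
  Position 5 ')': depth becomes 0
  Position 6 '(': depth becomes 1
  Position 7 '(': depth becomes 2
  Position 8 ')': depth becomes 1
  Position 9 '(': depth becomes 2
  Position 10 ')': depth becomes 1
  Position 11 ')': depth becomes 0
  Position 12 '(': depth becomes 1
  Position 13 ')': depth becomes 0
  Position 14 '(': depth becomes 1
  Position 15 ')': depth becomes 0
Maximum depth reached: 2

2


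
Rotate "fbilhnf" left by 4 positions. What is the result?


Input: "fbilhnf", rotate left by 4
First 4 characters: "fbil"
Remaining characters: "hnf"
Concatenate remaining + first: "hnf" + "fbil" = "hnffbil"

hnffbil


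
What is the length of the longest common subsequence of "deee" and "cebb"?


LCS of "deee" and "cebb"
DP table:
           c    e    b    b
      0    0    0    0    0
  d   0    0    0    0    0
  e   0    0    1    1    1
  e   0    0    1    1    1
  e   0    0    1    1    1
LCS length = dp[4][4] = 1

1


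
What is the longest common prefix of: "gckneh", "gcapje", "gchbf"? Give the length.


Words: gckneh, gcapje, gchbf
  Position 0: all 'g' => match
  Position 1: all 'c' => match
  Position 2: ('k', 'a', 'h') => mismatch, stop
LCP = "gc" (length 2)

2


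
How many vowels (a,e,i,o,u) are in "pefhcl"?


Input: pefhcl
Checking each character:
  'p' at position 0: consonant
  'e' at position 1: vowel (running total: 1)
  'f' at position 2: consonant
  'h' at position 3: consonant
  'c' at position 4: consonant
  'l' at position 5: consonant
Total vowels: 1

1


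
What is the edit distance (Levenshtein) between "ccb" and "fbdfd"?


Computing edit distance: "ccb" -> "fbdfd"
DP table:
           f    b    d    f    d
      0    1    2    3    4    5
  c   1    1    2    3    4    5
  c   2    2    2    3    4    5
  b   3    3    2    3    4    5
Edit distance = dp[3][5] = 5

5


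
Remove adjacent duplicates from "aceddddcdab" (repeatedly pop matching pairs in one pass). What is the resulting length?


Input: aceddddcdab
Stack-based adjacent duplicate removal:
  Read 'a': push. Stack: a
  Read 'c': push. Stack: ac
  Read 'e': push. Stack: ace
  Read 'd': push. Stack: aced
  Read 'd': matches stack top 'd' => pop. Stack: ace
  Read 'd': push. Stack: aced
  Read 'd': matches stack top 'd' => pop. Stack: ace
  Read 'c': push. Stack: acec
  Read 'd': push. Stack: acecd
  Read 'a': push. Stack: acecda
  Read 'b': push. Stack: acecdab
Final stack: "acecdab" (length 7)

7


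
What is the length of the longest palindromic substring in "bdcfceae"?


Input: "bdcfceae"
Checking substrings for palindromes:
  [2:5] "cfc" (len 3) => palindrome
  [5:8] "eae" (len 3) => palindrome
Longest palindromic substring: "cfc" with length 3

3


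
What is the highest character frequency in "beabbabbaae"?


Input: beabbabbaae
Character counts:
  'a': 4
  'b': 5
  'e': 2
Maximum frequency: 5

5


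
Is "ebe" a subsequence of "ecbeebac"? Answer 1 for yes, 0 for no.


Check if "ebe" is a subsequence of "ecbeebac"
Greedy scan:
  Position 0 ('e'): matches sub[0] = 'e'
  Position 1 ('c'): no match needed
  Position 2 ('b'): matches sub[1] = 'b'
  Position 3 ('e'): matches sub[2] = 'e'
  Position 4 ('e'): no match needed
  Position 5 ('b'): no match needed
  Position 6 ('a'): no match needed
  Position 7 ('c'): no match needed
All 3 characters matched => is a subsequence

1


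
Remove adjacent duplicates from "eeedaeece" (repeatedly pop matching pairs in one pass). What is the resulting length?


Input: eeedaeece
Stack-based adjacent duplicate removal:
  Read 'e': push. Stack: e
  Read 'e': matches stack top 'e' => pop. Stack: (empty)
  Read 'e': push. Stack: e
  Read 'd': push. Stack: ed
  Read 'a': push. Stack: eda
  Read 'e': push. Stack: edae
  Read 'e': matches stack top 'e' => pop. Stack: eda
  Read 'c': push. Stack: edac
  Read 'e': push. Stack: edace
Final stack: "edace" (length 5)

5


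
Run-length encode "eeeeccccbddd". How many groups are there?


Input: eeeeccccbddd
Scanning for consecutive runs:
  Group 1: 'e' x 4 (positions 0-3)
  Group 2: 'c' x 4 (positions 4-7)
  Group 3: 'b' x 1 (positions 8-8)
  Group 4: 'd' x 3 (positions 9-11)
Total groups: 4

4


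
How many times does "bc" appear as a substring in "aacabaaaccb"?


Searching for "bc" in "aacabaaaccb"
Scanning each position:
  Position 0: "aa" => no
  Position 1: "ac" => no
  Position 2: "ca" => no
  Position 3: "ab" => no
  Position 4: "ba" => no
  Position 5: "aa" => no
  Position 6: "aa" => no
  Position 7: "ac" => no
  Position 8: "cc" => no
  Position 9: "cb" => no
Total occurrences: 0

0


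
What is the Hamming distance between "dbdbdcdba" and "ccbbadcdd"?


Comparing "dbdbdcdba" and "ccbbadcdd" position by position:
  Position 0: 'd' vs 'c' => differ
  Position 1: 'b' vs 'c' => differ
  Position 2: 'd' vs 'b' => differ
  Position 3: 'b' vs 'b' => same
  Position 4: 'd' vs 'a' => differ
  Position 5: 'c' vs 'd' => differ
  Position 6: 'd' vs 'c' => differ
  Position 7: 'b' vs 'd' => differ
  Position 8: 'a' vs 'd' => differ
Total differences (Hamming distance): 8

8


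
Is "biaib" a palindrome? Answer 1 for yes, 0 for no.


Input: biaib
Reversed: biaib
  Compare pos 0 ('b') with pos 4 ('b'): match
  Compare pos 1 ('i') with pos 3 ('i'): match
Result: palindrome

1


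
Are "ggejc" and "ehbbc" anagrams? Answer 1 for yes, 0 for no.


Strings: "ggejc", "ehbbc"
Sorted first:  ceggj
Sorted second: bbceh
Differ at position 0: 'c' vs 'b' => not anagrams

0


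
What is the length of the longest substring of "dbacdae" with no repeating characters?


Input: "dbacdae"
Sliding window (track last position of each char):
  Position 0 ('d'): window [0,0] length 1 -- new best
  Position 1 ('b'): window [0,1] length 2 -- new best
  Position 2 ('a'): window [0,2] length 3 -- new best
  Position 3 ('c'): window [0,3] length 4 -- new best
  Position 4 ('d'): repeat (last at 0), move window start to 1
  Position 4 ('d'): window [1,4] length 4
  Position 5 ('a'): repeat (last at 2), move window start to 3
  Position 5 ('a'): window [3,5] length 3
  Position 6 ('e'): window [3,6] length 4
Longest substring with no repeats: "dbac" with length 4

4


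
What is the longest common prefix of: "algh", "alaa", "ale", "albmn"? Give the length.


Words: algh, alaa, ale, albmn
  Position 0: all 'a' => match
  Position 1: all 'l' => match
  Position 2: ('g', 'a', 'e', 'b') => mismatch, stop
LCP = "al" (length 2)

2


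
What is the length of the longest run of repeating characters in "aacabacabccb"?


Input: "aacabacabccb"
Scanning for longest run:
  Position 1 ('a'): continues run of 'a', length=2
  Position 2 ('c'): new char, reset run to 1
  Position 3 ('a'): new char, reset run to 1
  Position 4 ('b'): new char, reset run to 1
  Position 5 ('a'): new char, reset run to 1
  Position 6 ('c'): new char, reset run to 1
  Position 7 ('a'): new char, reset run to 1
  Position 8 ('b'): new char, reset run to 1
  Position 9 ('c'): new char, reset run to 1
  Position 10 ('c'): continues run of 'c', length=2
  Position 11 ('b'): new char, reset run to 1
Longest run: 'a' with length 2

2


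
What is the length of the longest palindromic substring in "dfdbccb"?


Input: "dfdbccb"
Checking substrings for palindromes:
  [3:7] "bccb" (len 4) => palindrome
  [0:3] "dfd" (len 3) => palindrome
  [4:6] "cc" (len 2) => palindrome
Longest palindromic substring: "bccb" with length 4

4


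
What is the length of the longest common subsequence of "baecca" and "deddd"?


LCS of "baecca" and "deddd"
DP table:
           d    e    d    d    d
      0    0    0    0    0    0
  b   0    0    0    0    0    0
  a   0    0    0    0    0    0
  e   0    0    1    1    1    1
  c   0    0    1    1    1    1
  c   0    0    1    1    1    1
  a   0    0    1    1    1    1
LCS length = dp[6][5] = 1

1


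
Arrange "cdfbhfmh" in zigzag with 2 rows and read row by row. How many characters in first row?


Zigzag "cdfbhfmh" into 2 rows:
Placing characters:
  'c' => row 0
  'd' => row 1
  'f' => row 0
  'b' => row 1
  'h' => row 0
  'f' => row 1
  'm' => row 0
  'h' => row 1
Rows:
  Row 0: "cfhm"
  Row 1: "dbfh"
First row length: 4

4


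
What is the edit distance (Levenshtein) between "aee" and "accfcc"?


Computing edit distance: "aee" -> "accfcc"
DP table:
           a    c    c    f    c    c
      0    1    2    3    4    5    6
  a   1    0    1    2    3    4    5
  e   2    1    1    2    3    4    5
  e   3    2    2    2    3    4    5
Edit distance = dp[3][6] = 5

5


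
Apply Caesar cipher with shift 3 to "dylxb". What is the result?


Caesar cipher: shift "dylxb" by 3
  'd' (pos 3) + 3 = pos 6 = 'g'
  'y' (pos 24) + 3 = pos 1 = 'b'
  'l' (pos 11) + 3 = pos 14 = 'o'
  'x' (pos 23) + 3 = pos 0 = 'a'
  'b' (pos 1) + 3 = pos 4 = 'e'
Result: gboae

gboae


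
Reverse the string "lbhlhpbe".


Input: lbhlhpbe
Reading characters right to left:
  Position 7: 'e'
  Position 6: 'b'
  Position 5: 'p'
  Position 4: 'h'
  Position 3: 'l'
  Position 2: 'h'
  Position 1: 'b'
  Position 0: 'l'
Reversed: ebphlhbl

ebphlhbl


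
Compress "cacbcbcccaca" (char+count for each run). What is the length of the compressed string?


Input: cacbcbcccaca
Runs:
  'c' x 1 => "c1"
  'a' x 1 => "a1"
  'c' x 1 => "c1"
  'b' x 1 => "b1"
  'c' x 1 => "c1"
  'b' x 1 => "b1"
  'c' x 3 => "c3"
  'a' x 1 => "a1"
  'c' x 1 => "c1"
  'a' x 1 => "a1"
Compressed: "c1a1c1b1c1b1c3a1c1a1"
Compressed length: 20

20


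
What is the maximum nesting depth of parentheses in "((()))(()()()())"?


Input: "((()))(()()()())"
Tracking depth:
  Position 0 '(': depth becomes 1
  Position 1 '(': depth becomes 2
  Position 2 '(': depth becomes 3
  Position 3 ')': depth becomes 2
  Position 4 ')': depth becomes 1
  Position 5 ')': depth becomes 0
  Position 6 '(': depth becomes 1
  Position 7 '(': depth becomes 2
  Position 8 ')': depth becomes 1
  Position 9 '(': depth becomes 2
  Position 10 ')': depth becomes 1
  Position 11 '(': depth becomes 2
  Position 12 ')': depth becomes 1
  Position 13 '(': depth becomes 2
  Position 14 ')': depth becomes 1
  Position 15 ')': depth becomes 0
Maximum depth reached: 3

3


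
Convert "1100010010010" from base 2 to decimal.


Input: "1100010010010" in base 2
Positional expansion:
  Digit '1' (value 1) x 2^12 = 4096
  Digit '1' (value 1) x 2^11 = 2048
  Digit '0' (value 0) x 2^10 = 0
  Digit '0' (value 0) x 2^9 = 0
  Digit '0' (value 0) x 2^8 = 0
  Digit '1' (value 1) x 2^7 = 128
  Digit '0' (value 0) x 2^6 = 0
  Digit '0' (value 0) x 2^5 = 0
  Digit '1' (value 1) x 2^4 = 16
  Digit '0' (value 0) x 2^3 = 0
  Digit '0' (value 0) x 2^2 = 0
  Digit '1' (value 1) x 2^1 = 2
  Digit '0' (value 0) x 2^0 = 0
Sum = 6290

6290


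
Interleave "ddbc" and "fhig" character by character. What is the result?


Interleaving "ddbc" and "fhig":
  Position 0: 'd' from first, 'f' from second => "df"
  Position 1: 'd' from first, 'h' from second => "dh"
  Position 2: 'b' from first, 'i' from second => "bi"
  Position 3: 'c' from first, 'g' from second => "cg"
Result: dfdhbicg

dfdhbicg


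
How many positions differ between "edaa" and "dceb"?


Comparing "edaa" and "dceb" position by position:
  Position 0: 'e' vs 'd' => DIFFER
  Position 1: 'd' vs 'c' => DIFFER
  Position 2: 'a' vs 'e' => DIFFER
  Position 3: 'a' vs 'b' => DIFFER
Positions that differ: 4

4


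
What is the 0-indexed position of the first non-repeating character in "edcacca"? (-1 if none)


Input: edcacca
Character frequencies:
  'a': 2
  'c': 3
  'd': 1
  'e': 1
Scanning left to right for freq == 1:
  Position 0 ('e'): unique! => answer = 0

0


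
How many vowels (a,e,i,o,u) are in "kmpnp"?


Input: kmpnp
Checking each character:
  'k' at position 0: consonant
  'm' at position 1: consonant
  'p' at position 2: consonant
  'n' at position 3: consonant
  'p' at position 4: consonant
Total vowels: 0

0


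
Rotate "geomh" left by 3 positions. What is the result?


Input: "geomh", rotate left by 3
First 3 characters: "geo"
Remaining characters: "mh"
Concatenate remaining + first: "mh" + "geo" = "mhgeo"

mhgeo


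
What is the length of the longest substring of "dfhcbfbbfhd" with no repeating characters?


Input: "dfhcbfbbfhd"
Sliding window (track last position of each char):
  Position 0 ('d'): window [0,0] length 1 -- new best
  Position 1 ('f'): window [0,1] length 2 -- new best
  Position 2 ('h'): window [0,2] length 3 -- new best
  Position 3 ('c'): window [0,3] length 4 -- new best
  Position 4 ('b'): window [0,4] length 5 -- new best
  Position 5 ('f'): repeat (last at 1), move window start to 2
  Position 5 ('f'): window [2,5] length 4
  Position 6 ('b'): repeat (last at 4), move window start to 5
  Position 6 ('b'): window [5,6] length 2
  Position 7 ('b'): repeat (last at 6), move window start to 7
  Position 7 ('b'): window [7,7] length 1
  Position 8 ('f'): window [7,8] length 2
  Position 9 ('h'): window [7,9] length 3
  Position 10 ('d'): window [7,10] length 4
Longest substring with no repeats: "dfhcb" with length 5

5


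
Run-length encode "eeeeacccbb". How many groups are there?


Input: eeeeacccbb
Scanning for consecutive runs:
  Group 1: 'e' x 4 (positions 0-3)
  Group 2: 'a' x 1 (positions 4-4)
  Group 3: 'c' x 3 (positions 5-7)
  Group 4: 'b' x 2 (positions 8-9)
Total groups: 4

4


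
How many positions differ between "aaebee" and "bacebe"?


Comparing "aaebee" and "bacebe" position by position:
  Position 0: 'a' vs 'b' => DIFFER
  Position 1: 'a' vs 'a' => same
  Position 2: 'e' vs 'c' => DIFFER
  Position 3: 'b' vs 'e' => DIFFER
  Position 4: 'e' vs 'b' => DIFFER
  Position 5: 'e' vs 'e' => same
Positions that differ: 4

4


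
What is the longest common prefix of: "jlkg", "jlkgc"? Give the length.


Words: jlkg, jlkgc
  Position 0: all 'j' => match
  Position 1: all 'l' => match
  Position 2: all 'k' => match
  Position 3: all 'g' => match
LCP = "jlkg" (length 4)

4


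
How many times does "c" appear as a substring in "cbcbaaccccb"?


Searching for "c" in "cbcbaaccccb"
Scanning each position:
  Position 0: "c" => MATCH
  Position 1: "b" => no
  Position 2: "c" => MATCH
  Position 3: "b" => no
  Position 4: "a" => no
  Position 5: "a" => no
  Position 6: "c" => MATCH
  Position 7: "c" => MATCH
  Position 8: "c" => MATCH
  Position 9: "c" => MATCH
  Position 10: "b" => no
Total occurrences: 6

6


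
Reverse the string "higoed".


Input: higoed
Reading characters right to left:
  Position 5: 'd'
  Position 4: 'e'
  Position 3: 'o'
  Position 2: 'g'
  Position 1: 'i'
  Position 0: 'h'
Reversed: deogih

deogih


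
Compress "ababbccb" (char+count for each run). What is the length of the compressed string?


Input: ababbccb
Runs:
  'a' x 1 => "a1"
  'b' x 1 => "b1"
  'a' x 1 => "a1"
  'b' x 2 => "b2"
  'c' x 2 => "c2"
  'b' x 1 => "b1"
Compressed: "a1b1a1b2c2b1"
Compressed length: 12

12


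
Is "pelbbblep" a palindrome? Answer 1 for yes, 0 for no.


Input: pelbbblep
Reversed: pelbbblep
  Compare pos 0 ('p') with pos 8 ('p'): match
  Compare pos 1 ('e') with pos 7 ('e'): match
  Compare pos 2 ('l') with pos 6 ('l'): match
  Compare pos 3 ('b') with pos 5 ('b'): match
Result: palindrome

1


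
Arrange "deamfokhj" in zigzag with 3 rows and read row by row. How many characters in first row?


Zigzag "deamfokhj" into 3 rows:
Placing characters:
  'd' => row 0
  'e' => row 1
  'a' => row 2
  'm' => row 1
  'f' => row 0
  'o' => row 1
  'k' => row 2
  'h' => row 1
  'j' => row 0
Rows:
  Row 0: "dfj"
  Row 1: "emoh"
  Row 2: "ak"
First row length: 3

3


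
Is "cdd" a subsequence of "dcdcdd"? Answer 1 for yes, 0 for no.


Check if "cdd" is a subsequence of "dcdcdd"
Greedy scan:
  Position 0 ('d'): no match needed
  Position 1 ('c'): matches sub[0] = 'c'
  Position 2 ('d'): matches sub[1] = 'd'
  Position 3 ('c'): no match needed
  Position 4 ('d'): matches sub[2] = 'd'
  Position 5 ('d'): no match needed
All 3 characters matched => is a subsequence

1


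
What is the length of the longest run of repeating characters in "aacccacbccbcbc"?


Input: "aacccacbccbcbc"
Scanning for longest run:
  Position 1 ('a'): continues run of 'a', length=2
  Position 2 ('c'): new char, reset run to 1
  Position 3 ('c'): continues run of 'c', length=2
  Position 4 ('c'): continues run of 'c', length=3
  Position 5 ('a'): new char, reset run to 1
  Position 6 ('c'): new char, reset run to 1
  Position 7 ('b'): new char, reset run to 1
  Position 8 ('c'): new char, reset run to 1
  Position 9 ('c'): continues run of 'c', length=2
  Position 10 ('b'): new char, reset run to 1
  Position 11 ('c'): new char, reset run to 1
  Position 12 ('b'): new char, reset run to 1
  Position 13 ('c'): new char, reset run to 1
Longest run: 'c' with length 3

3


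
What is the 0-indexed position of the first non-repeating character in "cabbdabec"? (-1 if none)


Input: cabbdabec
Character frequencies:
  'a': 2
  'b': 3
  'c': 2
  'd': 1
  'e': 1
Scanning left to right for freq == 1:
  Position 0 ('c'): freq=2, skip
  Position 1 ('a'): freq=2, skip
  Position 2 ('b'): freq=3, skip
  Position 3 ('b'): freq=3, skip
  Position 4 ('d'): unique! => answer = 4

4


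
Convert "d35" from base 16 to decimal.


Input: "d35" in base 16
Positional expansion:
  Digit 'd' (value 13) x 16^2 = 3328
  Digit '3' (value 3) x 16^1 = 48
  Digit '5' (value 5) x 16^0 = 5
Sum = 3381

3381


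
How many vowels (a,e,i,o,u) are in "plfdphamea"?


Input: plfdphamea
Checking each character:
  'p' at position 0: consonant
  'l' at position 1: consonant
  'f' at position 2: consonant
  'd' at position 3: consonant
  'p' at position 4: consonant
  'h' at position 5: consonant
  'a' at position 6: vowel (running total: 1)
  'm' at position 7: consonant
  'e' at position 8: vowel (running total: 2)
  'a' at position 9: vowel (running total: 3)
Total vowels: 3

3


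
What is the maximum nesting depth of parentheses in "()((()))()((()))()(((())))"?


Input: "()((()))()((()))()(((())))"
Tracking depth:
  Position 0 '(': depth becomes 1
  Position 1 ')': depth becomes 0
  Position 2 '(': depth becomes 1
  Position 3 '(': depth becomes 2
  Position 4 '(': depth becomes 3
  Position 5 ')': depth becomes 2
  Position 6 ')': depth becomes 1
  Position 7 ')': depth becomes 0
  Position 8 '(': depth becomes 1
  Position 9 ')': depth becomes 0
  Position 10 '(': depth becomes 1
  Position 11 '(': depth becomes 2
  Position 12 '(': depth becomes 3
  Position 13 ')': depth becomes 2
  Position 14 ')': depth becomes 1
  Position 15 ')': depth becomes 0
  Position 16 '(': depth becomes 1
  Position 17 ')': depth becomes 0
  Position 18 '(': depth becomes 1
  Position 19 '(': depth becomes 2
  Position 20 '(': depth becomes 3
  Position 21 '(': depth becomes 4
  Position 22 ')': depth becomes 3
  Position 23 ')': depth becomes 2
  Position 24 ')': depth becomes 1
  Position 25 ')': depth becomes 0
Maximum depth reached: 4

4


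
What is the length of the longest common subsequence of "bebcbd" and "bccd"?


LCS of "bebcbd" and "bccd"
DP table:
           b    c    c    d
      0    0    0    0    0
  b   0    1    1    1    1
  e   0    1    1    1    1
  b   0    1    1    1    1
  c   0    1    2    2    2
  b   0    1    2    2    2
  d   0    1    2    2    3
LCS length = dp[6][4] = 3

3


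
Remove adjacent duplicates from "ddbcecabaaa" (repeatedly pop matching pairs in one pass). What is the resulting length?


Input: ddbcecabaaa
Stack-based adjacent duplicate removal:
  Read 'd': push. Stack: d
  Read 'd': matches stack top 'd' => pop. Stack: (empty)
  Read 'b': push. Stack: b
  Read 'c': push. Stack: bc
  Read 'e': push. Stack: bce
  Read 'c': push. Stack: bcec
  Read 'a': push. Stack: bceca
  Read 'b': push. Stack: bcecab
  Read 'a': push. Stack: bcecaba
  Read 'a': matches stack top 'a' => pop. Stack: bcecab
  Read 'a': push. Stack: bcecaba
Final stack: "bcecaba" (length 7)

7


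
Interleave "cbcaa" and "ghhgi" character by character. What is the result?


Interleaving "cbcaa" and "ghhgi":
  Position 0: 'c' from first, 'g' from second => "cg"
  Position 1: 'b' from first, 'h' from second => "bh"
  Position 2: 'c' from first, 'h' from second => "ch"
  Position 3: 'a' from first, 'g' from second => "ag"
  Position 4: 'a' from first, 'i' from second => "ai"
Result: cgbhchagai

cgbhchagai


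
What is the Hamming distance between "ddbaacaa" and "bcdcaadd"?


Comparing "ddbaacaa" and "bcdcaadd" position by position:
  Position 0: 'd' vs 'b' => differ
  Position 1: 'd' vs 'c' => differ
  Position 2: 'b' vs 'd' => differ
  Position 3: 'a' vs 'c' => differ
  Position 4: 'a' vs 'a' => same
  Position 5: 'c' vs 'a' => differ
  Position 6: 'a' vs 'd' => differ
  Position 7: 'a' vs 'd' => differ
Total differences (Hamming distance): 7

7


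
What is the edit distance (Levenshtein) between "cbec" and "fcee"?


Computing edit distance: "cbec" -> "fcee"
DP table:
           f    c    e    e
      0    1    2    3    4
  c   1    1    1    2    3
  b   2    2    2    2    3
  e   3    3    3    2    2
  c   4    4    3    3    3
Edit distance = dp[4][4] = 3

3


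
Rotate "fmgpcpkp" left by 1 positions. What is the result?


Input: "fmgpcpkp", rotate left by 1
First 1 characters: "f"
Remaining characters: "mgpcpkp"
Concatenate remaining + first: "mgpcpkp" + "f" = "mgpcpkpf"

mgpcpkpf


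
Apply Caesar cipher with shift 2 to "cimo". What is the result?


Caesar cipher: shift "cimo" by 2
  'c' (pos 2) + 2 = pos 4 = 'e'
  'i' (pos 8) + 2 = pos 10 = 'k'
  'm' (pos 12) + 2 = pos 14 = 'o'
  'o' (pos 14) + 2 = pos 16 = 'q'
Result: ekoq

ekoq


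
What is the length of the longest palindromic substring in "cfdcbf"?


Input: "cfdcbf"
Checking substrings for palindromes:
  No multi-char palindromic substrings found
Longest palindromic substring: "c" with length 1

1


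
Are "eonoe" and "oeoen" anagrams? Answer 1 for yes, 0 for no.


Strings: "eonoe", "oeoen"
Sorted first:  eenoo
Sorted second: eenoo
Sorted forms match => anagrams

1


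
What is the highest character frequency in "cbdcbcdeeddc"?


Input: cbdcbcdeeddc
Character counts:
  'b': 2
  'c': 4
  'd': 4
  'e': 2
Maximum frequency: 4

4


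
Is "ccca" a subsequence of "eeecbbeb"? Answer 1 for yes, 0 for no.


Check if "ccca" is a subsequence of "eeecbbeb"
Greedy scan:
  Position 0 ('e'): no match needed
  Position 1 ('e'): no match needed
  Position 2 ('e'): no match needed
  Position 3 ('c'): matches sub[0] = 'c'
  Position 4 ('b'): no match needed
  Position 5 ('b'): no match needed
  Position 6 ('e'): no match needed
  Position 7 ('b'): no match needed
Only matched 1/4 characters => not a subsequence

0


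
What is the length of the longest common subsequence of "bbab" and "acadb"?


LCS of "bbab" and "acadb"
DP table:
           a    c    a    d    b
      0    0    0    0    0    0
  b   0    0    0    0    0    1
  b   0    0    0    0    0    1
  a   0    1    1    1    1    1
  b   0    1    1    1    1    2
LCS length = dp[4][5] = 2

2


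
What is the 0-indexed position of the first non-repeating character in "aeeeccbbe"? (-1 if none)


Input: aeeeccbbe
Character frequencies:
  'a': 1
  'b': 2
  'c': 2
  'e': 4
Scanning left to right for freq == 1:
  Position 0 ('a'): unique! => answer = 0

0


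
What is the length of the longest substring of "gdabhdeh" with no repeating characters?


Input: "gdabhdeh"
Sliding window (track last position of each char):
  Position 0 ('g'): window [0,0] length 1 -- new best
  Position 1 ('d'): window [0,1] length 2 -- new best
  Position 2 ('a'): window [0,2] length 3 -- new best
  Position 3 ('b'): window [0,3] length 4 -- new best
  Position 4 ('h'): window [0,4] length 5 -- new best
  Position 5 ('d'): repeat (last at 1), move window start to 2
  Position 5 ('d'): window [2,5] length 4
  Position 6 ('e'): window [2,6] length 5
  Position 7 ('h'): repeat (last at 4), move window start to 5
  Position 7 ('h'): window [5,7] length 3
Longest substring with no repeats: "gdabh" with length 5

5


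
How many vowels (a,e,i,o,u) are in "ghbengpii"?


Input: ghbengpii
Checking each character:
  'g' at position 0: consonant
  'h' at position 1: consonant
  'b' at position 2: consonant
  'e' at position 3: vowel (running total: 1)
  'n' at position 4: consonant
  'g' at position 5: consonant
  'p' at position 6: consonant
  'i' at position 7: vowel (running total: 2)
  'i' at position 8: vowel (running total: 3)
Total vowels: 3

3
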